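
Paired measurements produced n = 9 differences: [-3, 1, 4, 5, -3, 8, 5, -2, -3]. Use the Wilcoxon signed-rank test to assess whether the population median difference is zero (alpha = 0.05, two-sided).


Step 1: Drop any zero differences (none here) and take |d_i|.
|d| = [3, 1, 4, 5, 3, 8, 5, 2, 3]
Step 2: Midrank |d_i| (ties get averaged ranks).
ranks: |3|->4, |1|->1, |4|->6, |5|->7.5, |3|->4, |8|->9, |5|->7.5, |2|->2, |3|->4
Step 3: Attach original signs; sum ranks with positive sign and with negative sign.
W+ = 1 + 6 + 7.5 + 9 + 7.5 = 31
W- = 4 + 4 + 2 + 4 = 14
(Check: W+ + W- = 45 should equal n(n+1)/2 = 45.)
Step 4: Test statistic W = min(W+, W-) = 14.
Step 5: Ties in |d|, so use the tie-corrected normal approximation.
        E[W] = n(n+1)/4 = 9*10/4 = 22.5.
        Tie groups: |d|=3 (t=3), |d|=5 (t=2); sum(t^3 - t) = 30.
        Var[W] = n(n+1)(2n+1)/24 - sum(t^3-t)/48 = 1710/24 - 30/48 = 70.625.
        z = (W - E[W]) / sqrt(Var[W]) = (14 - 22.5) / 8.4039 = -1.0114.
        Two-sided p = 2*Phi(z) = 0.311806.
Step 6: alpha = 0.05. fail to reject H0.

W+ = 31, W- = 14, W = min = 14, p = 0.311806, fail to reject H0.


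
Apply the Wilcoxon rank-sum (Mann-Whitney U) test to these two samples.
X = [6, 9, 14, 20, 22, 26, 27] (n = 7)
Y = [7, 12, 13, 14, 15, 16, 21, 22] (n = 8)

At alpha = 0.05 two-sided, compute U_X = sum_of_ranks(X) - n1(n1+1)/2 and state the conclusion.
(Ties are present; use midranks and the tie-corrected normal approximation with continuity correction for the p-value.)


Step 1: Combine and sort all 15 observations; assign midranks.
sorted (value, group): (6,X), (7,Y), (9,X), (12,Y), (13,Y), (14,X), (14,Y), (15,Y), (16,Y), (20,X), (21,Y), (22,X), (22,Y), (26,X), (27,X)
ranks: 6->1, 7->2, 9->3, 12->4, 13->5, 14->6.5, 14->6.5, 15->8, 16->9, 20->10, 21->11, 22->12.5, 22->12.5, 26->14, 27->15
Step 2: Rank sum for X: R1 = 1 + 3 + 6.5 + 10 + 12.5 + 14 + 15 = 62.
Step 3: U_X = R1 - n1(n1+1)/2 = 62 - 7*8/2 = 62 - 28 = 34.
       U_Y = n1*n2 - U_X = 56 - 34 = 22.
Step 4: Ties are present, so use the tie-corrected normal approximation (with continuity correction) for the p-value.
Step 5: p-value = 0.523707; compare to alpha = 0.05. fail to reject H0.

U_X = 34, p = 0.523707, fail to reject H0 at alpha = 0.05.


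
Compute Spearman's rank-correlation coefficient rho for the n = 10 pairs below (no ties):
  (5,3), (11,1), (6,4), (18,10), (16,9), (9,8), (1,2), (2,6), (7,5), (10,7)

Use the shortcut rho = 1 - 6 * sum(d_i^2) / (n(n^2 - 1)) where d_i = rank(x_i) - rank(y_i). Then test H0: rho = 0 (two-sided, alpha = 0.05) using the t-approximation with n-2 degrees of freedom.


Step 1: Rank x and y separately (midranks; no ties here).
rank(x): 5->3, 11->8, 6->4, 18->10, 16->9, 9->6, 1->1, 2->2, 7->5, 10->7
rank(y): 3->3, 1->1, 4->4, 10->10, 9->9, 8->8, 2->2, 6->6, 5->5, 7->7
Step 2: d_i = R_x(i) - R_y(i); compute d_i^2.
  (3-3)^2=0, (8-1)^2=49, (4-4)^2=0, (10-10)^2=0, (9-9)^2=0, (6-8)^2=4, (1-2)^2=1, (2-6)^2=16, (5-5)^2=0, (7-7)^2=0
sum(d^2) = 70.
Step 3: rho = 1 - 6*70 / (10*(10^2 - 1)) = 1 - 420/990 = 0.575758.
Step 4: Under H0, t = rho * sqrt((n-2)/(1-rho^2)) = 1.9917 ~ t(8).
Step 5: Two-sided p-value from the t-distribution with 8 df = 0.081553.
Step 6: alpha = 0.05. fail to reject H0.

rho = 0.5758, p = 0.081553, fail to reject H0 at alpha = 0.05.


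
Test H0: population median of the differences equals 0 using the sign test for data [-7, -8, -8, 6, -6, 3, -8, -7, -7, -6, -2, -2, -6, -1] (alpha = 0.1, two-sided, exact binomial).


Step 1: Discard zero differences. Original n = 14; n_eff = number of nonzero differences = 14.
Nonzero differences (with sign): -7, -8, -8, +6, -6, +3, -8, -7, -7, -6, -2, -2, -6, -1
Step 2: Count signs: positive = 2, negative = 12.
Step 3: Under H0: P(positive) = 0.5, so the number of positives S ~ Bin(14, 0.5).
Step 4: Two-sided exact p-value = sum of Bin(14,0.5) probabilities at or below the observed probability = 0.012939.
Step 5: alpha = 0.1. reject H0.

n_eff = 14, pos = 2, neg = 12, p = 0.012939, reject H0.


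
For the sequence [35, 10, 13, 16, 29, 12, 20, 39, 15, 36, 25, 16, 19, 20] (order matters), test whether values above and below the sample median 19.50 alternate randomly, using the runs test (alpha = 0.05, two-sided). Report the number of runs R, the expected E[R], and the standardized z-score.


Step 1: Compute median = 19.50; label A = above, B = below.
Labels in order: ABBBABAABAABBA  (n_A = 7, n_B = 7)
Step 2: Count runs R = 9.
Step 3: Under H0 (random ordering), E[R] = 2*n_A*n_B/(n_A+n_B) + 1 = 2*7*7/14 + 1 = 8.0000.
        Var[R] = 2*n_A*n_B*(2*n_A*n_B - n_A - n_B) / ((n_A+n_B)^2 * (n_A+n_B-1)) = 8232/2548 = 3.2308.
        SD[R] = 1.7974.
Step 4: Continuity-corrected z = (R - 0.5 - E[R]) / SD[R] = (9 - 0.5 - 8.0000) / 1.7974 = 0.2782.
Step 5: Two-sided p-value via normal approximation = 2*(1 - Phi(|z|)) = 0.780879.
Step 6: alpha = 0.05. fail to reject H0.

R = 9, z = 0.2782, p = 0.780879, fail to reject H0.


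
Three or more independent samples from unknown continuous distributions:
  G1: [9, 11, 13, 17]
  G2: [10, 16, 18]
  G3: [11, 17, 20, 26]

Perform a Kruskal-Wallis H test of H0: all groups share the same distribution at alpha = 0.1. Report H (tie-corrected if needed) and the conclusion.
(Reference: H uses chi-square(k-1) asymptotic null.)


Step 1: Combine all N = 11 observations and assign midranks.
sorted (value, group, rank): (9,G1,1), (10,G2,2), (11,G1,3.5), (11,G3,3.5), (13,G1,5), (16,G2,6), (17,G1,7.5), (17,G3,7.5), (18,G2,9), (20,G3,10), (26,G3,11)
Step 2: Sum ranks within each group.
R_1 = 17 (n_1 = 4)
R_2 = 17 (n_2 = 3)
R_3 = 32 (n_3 = 4)
Step 3: H = 12/(N(N+1)) * sum(R_i^2/n_i) - 3(N+1)
     = 12/(11*12) * (17^2/4 + 17^2/3 + 32^2/4) - 3*12
     = 0.090909 * 424.583 - 36
     = 2.598485.
Step 4: Ties present; correction factor C = 1 - 12/(11^3 - 11) = 0.990909. Corrected H = 2.598485 / 0.990909 = 2.622324.
Step 5: Under H0, H ~ chi^2(2); p-value = 0.269507.
Step 6: alpha = 0.1. fail to reject H0.

H = 2.6223, df = 2, p = 0.269507, fail to reject H0.


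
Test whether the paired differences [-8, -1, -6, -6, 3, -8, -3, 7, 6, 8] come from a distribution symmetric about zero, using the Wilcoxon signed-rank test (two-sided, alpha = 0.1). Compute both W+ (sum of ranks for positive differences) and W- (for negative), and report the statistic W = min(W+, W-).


Step 1: Drop any zero differences (none here) and take |d_i|.
|d| = [8, 1, 6, 6, 3, 8, 3, 7, 6, 8]
Step 2: Midrank |d_i| (ties get averaged ranks).
ranks: |8|->9, |1|->1, |6|->5, |6|->5, |3|->2.5, |8|->9, |3|->2.5, |7|->7, |6|->5, |8|->9
Step 3: Attach original signs; sum ranks with positive sign and with negative sign.
W+ = 2.5 + 7 + 5 + 9 = 23.5
W- = 9 + 1 + 5 + 5 + 9 + 2.5 = 31.5
(Check: W+ + W- = 55 should equal n(n+1)/2 = 55.)
Step 4: Test statistic W = min(W+, W-) = 23.5.
Step 5: Ties in |d|, so use the tie-corrected normal approximation.
        E[W] = n(n+1)/4 = 10*11/4 = 27.5.
        Tie groups: |d|=3 (t=2), |d|=6 (t=3), |d|=8 (t=3); sum(t^3 - t) = 54.
        Var[W] = n(n+1)(2n+1)/24 - sum(t^3-t)/48 = 2310/24 - 54/48 = 95.125.
        z = (W - E[W]) / sqrt(Var[W]) = (23.5 - 27.5) / 9.7532 = -0.4101.
        Two-sided p = 2*Phi(z) = 0.681717.
Step 6: alpha = 0.1. fail to reject H0.

W+ = 23.5, W- = 31.5, W = min = 23.5, p = 0.681717, fail to reject H0.


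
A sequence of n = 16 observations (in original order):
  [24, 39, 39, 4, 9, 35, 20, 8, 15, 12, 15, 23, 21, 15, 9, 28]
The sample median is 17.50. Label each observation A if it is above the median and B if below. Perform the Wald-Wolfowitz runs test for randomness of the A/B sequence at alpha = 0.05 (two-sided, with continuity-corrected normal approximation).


Step 1: Compute median = 17.50; label A = above, B = below.
Labels in order: AAABBAABBBBAABBA  (n_A = 8, n_B = 8)
Step 2: Count runs R = 7.
Step 3: Under H0 (random ordering), E[R] = 2*n_A*n_B/(n_A+n_B) + 1 = 2*8*8/16 + 1 = 9.0000.
        Var[R] = 2*n_A*n_B*(2*n_A*n_B - n_A - n_B) / ((n_A+n_B)^2 * (n_A+n_B-1)) = 14336/3840 = 3.7333.
        SD[R] = 1.9322.
Step 4: Continuity-corrected z = (R + 0.5 - E[R]) / SD[R] = (7 + 0.5 - 9.0000) / 1.9322 = -0.7763.
Step 5: Two-sided p-value via normal approximation = 2*(1 - Phi(|z|)) = 0.437558.
Step 6: alpha = 0.05. fail to reject H0.

R = 7, z = -0.7763, p = 0.437558, fail to reject H0.


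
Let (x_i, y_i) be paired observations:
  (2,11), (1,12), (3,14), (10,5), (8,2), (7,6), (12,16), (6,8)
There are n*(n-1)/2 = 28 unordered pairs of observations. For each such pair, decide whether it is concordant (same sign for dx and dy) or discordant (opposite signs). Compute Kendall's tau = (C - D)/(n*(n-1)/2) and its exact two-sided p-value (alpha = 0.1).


Step 1: Enumerate the 28 unordered pairs (i,j) with i<j and classify each by sign(x_j-x_i) * sign(y_j-y_i).
  (1,2):dx=-1,dy=+1->D; (1,3):dx=+1,dy=+3->C; (1,4):dx=+8,dy=-6->D; (1,5):dx=+6,dy=-9->D
  (1,6):dx=+5,dy=-5->D; (1,7):dx=+10,dy=+5->C; (1,8):dx=+4,dy=-3->D; (2,3):dx=+2,dy=+2->C
  (2,4):dx=+9,dy=-7->D; (2,5):dx=+7,dy=-10->D; (2,6):dx=+6,dy=-6->D; (2,7):dx=+11,dy=+4->C
  (2,8):dx=+5,dy=-4->D; (3,4):dx=+7,dy=-9->D; (3,5):dx=+5,dy=-12->D; (3,6):dx=+4,dy=-8->D
  (3,7):dx=+9,dy=+2->C; (3,8):dx=+3,dy=-6->D; (4,5):dx=-2,dy=-3->C; (4,6):dx=-3,dy=+1->D
  (4,7):dx=+2,dy=+11->C; (4,8):dx=-4,dy=+3->D; (5,6):dx=-1,dy=+4->D; (5,7):dx=+4,dy=+14->C
  (5,8):dx=-2,dy=+6->D; (6,7):dx=+5,dy=+10->C; (6,8):dx=-1,dy=+2->D; (7,8):dx=-6,dy=-8->C
Step 2: C = 10, D = 18, total pairs = 28.
Step 3: tau = (C - D)/(n(n-1)/2) = (10 - 18)/28 = -0.285714.
Step 4: Exact two-sided p-value (enumerate n! = 40320 permutations of y under H0): p = 0.398760.
Step 5: alpha = 0.1. fail to reject H0.

tau_b = -0.2857 (C=10, D=18), p = 0.398760, fail to reject H0.


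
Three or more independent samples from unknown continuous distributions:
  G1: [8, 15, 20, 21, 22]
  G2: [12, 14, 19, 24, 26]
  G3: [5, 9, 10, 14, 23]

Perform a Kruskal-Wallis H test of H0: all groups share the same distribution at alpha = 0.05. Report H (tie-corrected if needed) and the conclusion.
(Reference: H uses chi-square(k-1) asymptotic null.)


Step 1: Combine all N = 15 observations and assign midranks.
sorted (value, group, rank): (5,G3,1), (8,G1,2), (9,G3,3), (10,G3,4), (12,G2,5), (14,G2,6.5), (14,G3,6.5), (15,G1,8), (19,G2,9), (20,G1,10), (21,G1,11), (22,G1,12), (23,G3,13), (24,G2,14), (26,G2,15)
Step 2: Sum ranks within each group.
R_1 = 43 (n_1 = 5)
R_2 = 49.5 (n_2 = 5)
R_3 = 27.5 (n_3 = 5)
Step 3: H = 12/(N(N+1)) * sum(R_i^2/n_i) - 3(N+1)
     = 12/(15*16) * (43^2/5 + 49.5^2/5 + 27.5^2/5) - 3*16
     = 0.050000 * 1011.1 - 48
     = 2.555000.
Step 4: Ties present; correction factor C = 1 - 6/(15^3 - 15) = 0.998214. Corrected H = 2.555000 / 0.998214 = 2.559571.
Step 5: Under H0, H ~ chi^2(2); p-value = 0.278097.
Step 6: alpha = 0.05. fail to reject H0.

H = 2.5596, df = 2, p = 0.278097, fail to reject H0.


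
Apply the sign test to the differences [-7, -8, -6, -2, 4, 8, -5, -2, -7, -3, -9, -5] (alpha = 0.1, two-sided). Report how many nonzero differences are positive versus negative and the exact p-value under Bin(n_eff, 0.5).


Step 1: Discard zero differences. Original n = 12; n_eff = number of nonzero differences = 12.
Nonzero differences (with sign): -7, -8, -6, -2, +4, +8, -5, -2, -7, -3, -9, -5
Step 2: Count signs: positive = 2, negative = 10.
Step 3: Under H0: P(positive) = 0.5, so the number of positives S ~ Bin(12, 0.5).
Step 4: Two-sided exact p-value = sum of Bin(12,0.5) probabilities at or below the observed probability = 0.038574.
Step 5: alpha = 0.1. reject H0.

n_eff = 12, pos = 2, neg = 10, p = 0.038574, reject H0.


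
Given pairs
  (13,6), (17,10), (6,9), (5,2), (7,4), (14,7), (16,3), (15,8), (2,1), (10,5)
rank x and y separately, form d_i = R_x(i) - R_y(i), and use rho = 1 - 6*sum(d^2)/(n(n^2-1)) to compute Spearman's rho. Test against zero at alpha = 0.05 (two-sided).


Step 1: Rank x and y separately (midranks; no ties here).
rank(x): 13->6, 17->10, 6->3, 5->2, 7->4, 14->7, 16->9, 15->8, 2->1, 10->5
rank(y): 6->6, 10->10, 9->9, 2->2, 4->4, 7->7, 3->3, 8->8, 1->1, 5->5
Step 2: d_i = R_x(i) - R_y(i); compute d_i^2.
  (6-6)^2=0, (10-10)^2=0, (3-9)^2=36, (2-2)^2=0, (4-4)^2=0, (7-7)^2=0, (9-3)^2=36, (8-8)^2=0, (1-1)^2=0, (5-5)^2=0
sum(d^2) = 72.
Step 3: rho = 1 - 6*72 / (10*(10^2 - 1)) = 1 - 432/990 = 0.563636.
Step 4: Under H0, t = rho * sqrt((n-2)/(1-rho^2)) = 1.9300 ~ t(8).
Step 5: Two-sided p-value from the t-distribution with 8 df = 0.089724.
Step 6: alpha = 0.05. fail to reject H0.

rho = 0.5636, p = 0.089724, fail to reject H0 at alpha = 0.05.


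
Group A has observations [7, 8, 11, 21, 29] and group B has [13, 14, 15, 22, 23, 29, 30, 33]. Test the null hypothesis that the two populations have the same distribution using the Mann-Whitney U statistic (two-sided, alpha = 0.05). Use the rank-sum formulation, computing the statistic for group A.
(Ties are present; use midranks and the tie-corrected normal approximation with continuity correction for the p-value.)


Step 1: Combine and sort all 13 observations; assign midranks.
sorted (value, group): (7,X), (8,X), (11,X), (13,Y), (14,Y), (15,Y), (21,X), (22,Y), (23,Y), (29,X), (29,Y), (30,Y), (33,Y)
ranks: 7->1, 8->2, 11->3, 13->4, 14->5, 15->6, 21->7, 22->8, 23->9, 29->10.5, 29->10.5, 30->12, 33->13
Step 2: Rank sum for X: R1 = 1 + 2 + 3 + 7 + 10.5 = 23.5.
Step 3: U_X = R1 - n1(n1+1)/2 = 23.5 - 5*6/2 = 23.5 - 15 = 8.5.
       U_Y = n1*n2 - U_X = 40 - 8.5 = 31.5.
Step 4: Ties are present, so use the tie-corrected normal approximation (with continuity correction) for the p-value.
Step 5: p-value = 0.106864; compare to alpha = 0.05. fail to reject H0.

U_X = 8.5, p = 0.106864, fail to reject H0 at alpha = 0.05.


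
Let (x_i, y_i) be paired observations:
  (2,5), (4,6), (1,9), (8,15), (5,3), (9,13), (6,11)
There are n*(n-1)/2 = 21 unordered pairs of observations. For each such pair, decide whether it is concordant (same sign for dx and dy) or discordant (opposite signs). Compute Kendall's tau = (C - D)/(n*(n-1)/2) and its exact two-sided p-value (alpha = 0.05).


Step 1: Enumerate the 21 unordered pairs (i,j) with i<j and classify each by sign(x_j-x_i) * sign(y_j-y_i).
  (1,2):dx=+2,dy=+1->C; (1,3):dx=-1,dy=+4->D; (1,4):dx=+6,dy=+10->C; (1,5):dx=+3,dy=-2->D
  (1,6):dx=+7,dy=+8->C; (1,7):dx=+4,dy=+6->C; (2,3):dx=-3,dy=+3->D; (2,4):dx=+4,dy=+9->C
  (2,5):dx=+1,dy=-3->D; (2,6):dx=+5,dy=+7->C; (2,7):dx=+2,dy=+5->C; (3,4):dx=+7,dy=+6->C
  (3,5):dx=+4,dy=-6->D; (3,6):dx=+8,dy=+4->C; (3,7):dx=+5,dy=+2->C; (4,5):dx=-3,dy=-12->C
  (4,6):dx=+1,dy=-2->D; (4,7):dx=-2,dy=-4->C; (5,6):dx=+4,dy=+10->C; (5,7):dx=+1,dy=+8->C
  (6,7):dx=-3,dy=-2->C
Step 2: C = 15, D = 6, total pairs = 21.
Step 3: tau = (C - D)/(n(n-1)/2) = (15 - 6)/21 = 0.428571.
Step 4: Exact two-sided p-value (enumerate n! = 5040 permutations of y under H0): p = 0.238889.
Step 5: alpha = 0.05. fail to reject H0.

tau_b = 0.4286 (C=15, D=6), p = 0.238889, fail to reject H0.


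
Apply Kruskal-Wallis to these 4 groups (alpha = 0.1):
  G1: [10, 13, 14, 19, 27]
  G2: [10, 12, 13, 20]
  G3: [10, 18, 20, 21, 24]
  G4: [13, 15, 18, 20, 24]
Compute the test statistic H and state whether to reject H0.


Step 1: Combine all N = 19 observations and assign midranks.
sorted (value, group, rank): (10,G1,2), (10,G2,2), (10,G3,2), (12,G2,4), (13,G1,6), (13,G2,6), (13,G4,6), (14,G1,8), (15,G4,9), (18,G3,10.5), (18,G4,10.5), (19,G1,12), (20,G2,14), (20,G3,14), (20,G4,14), (21,G3,16), (24,G3,17.5), (24,G4,17.5), (27,G1,19)
Step 2: Sum ranks within each group.
R_1 = 47 (n_1 = 5)
R_2 = 26 (n_2 = 4)
R_3 = 60 (n_3 = 5)
R_4 = 57 (n_4 = 5)
Step 3: H = 12/(N(N+1)) * sum(R_i^2/n_i) - 3(N+1)
     = 12/(19*20) * (47^2/5 + 26^2/4 + 60^2/5 + 57^2/5) - 3*20
     = 0.031579 * 1980.6 - 60
     = 2.545263.
Step 4: Ties present; correction factor C = 1 - 84/(19^3 - 19) = 0.987719. Corrected H = 2.545263 / 0.987719 = 2.576909.
Step 5: Under H0, H ~ chi^2(3); p-value = 0.461552.
Step 6: alpha = 0.1. fail to reject H0.

H = 2.5769, df = 3, p = 0.461552, fail to reject H0.


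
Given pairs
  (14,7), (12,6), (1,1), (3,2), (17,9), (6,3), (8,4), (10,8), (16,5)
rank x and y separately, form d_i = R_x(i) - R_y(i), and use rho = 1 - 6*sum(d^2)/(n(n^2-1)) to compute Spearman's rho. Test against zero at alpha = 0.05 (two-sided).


Step 1: Rank x and y separately (midranks; no ties here).
rank(x): 14->7, 12->6, 1->1, 3->2, 17->9, 6->3, 8->4, 10->5, 16->8
rank(y): 7->7, 6->6, 1->1, 2->2, 9->9, 3->3, 4->4, 8->8, 5->5
Step 2: d_i = R_x(i) - R_y(i); compute d_i^2.
  (7-7)^2=0, (6-6)^2=0, (1-1)^2=0, (2-2)^2=0, (9-9)^2=0, (3-3)^2=0, (4-4)^2=0, (5-8)^2=9, (8-5)^2=9
sum(d^2) = 18.
Step 3: rho = 1 - 6*18 / (9*(9^2 - 1)) = 1 - 108/720 = 0.850000.
Step 4: Under H0, t = rho * sqrt((n-2)/(1-rho^2)) = 4.2691 ~ t(7).
Step 5: Two-sided p-value from the t-distribution with 7 df = 0.003705.
Step 6: alpha = 0.05. reject H0.

rho = 0.8500, p = 0.003705, reject H0 at alpha = 0.05.


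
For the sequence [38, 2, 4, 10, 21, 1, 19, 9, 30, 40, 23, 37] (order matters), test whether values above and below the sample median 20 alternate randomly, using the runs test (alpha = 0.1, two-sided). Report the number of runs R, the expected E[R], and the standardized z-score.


Step 1: Compute median = 20; label A = above, B = below.
Labels in order: ABBBABBBAAAA  (n_A = 6, n_B = 6)
Step 2: Count runs R = 5.
Step 3: Under H0 (random ordering), E[R] = 2*n_A*n_B/(n_A+n_B) + 1 = 2*6*6/12 + 1 = 7.0000.
        Var[R] = 2*n_A*n_B*(2*n_A*n_B - n_A - n_B) / ((n_A+n_B)^2 * (n_A+n_B-1)) = 4320/1584 = 2.7273.
        SD[R] = 1.6514.
Step 4: Continuity-corrected z = (R + 0.5 - E[R]) / SD[R] = (5 + 0.5 - 7.0000) / 1.6514 = -0.9083.
Step 5: Two-sided p-value via normal approximation = 2*(1 - Phi(|z|)) = 0.363722.
Step 6: alpha = 0.1. fail to reject H0.

R = 5, z = -0.9083, p = 0.363722, fail to reject H0.


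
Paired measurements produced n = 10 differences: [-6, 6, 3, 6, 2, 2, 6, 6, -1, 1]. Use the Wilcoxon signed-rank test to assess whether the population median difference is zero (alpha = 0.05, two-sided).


Step 1: Drop any zero differences (none here) and take |d_i|.
|d| = [6, 6, 3, 6, 2, 2, 6, 6, 1, 1]
Step 2: Midrank |d_i| (ties get averaged ranks).
ranks: |6|->8, |6|->8, |3|->5, |6|->8, |2|->3.5, |2|->3.5, |6|->8, |6|->8, |1|->1.5, |1|->1.5
Step 3: Attach original signs; sum ranks with positive sign and with negative sign.
W+ = 8 + 5 + 8 + 3.5 + 3.5 + 8 + 8 + 1.5 = 45.5
W- = 8 + 1.5 = 9.5
(Check: W+ + W- = 55 should equal n(n+1)/2 = 55.)
Step 4: Test statistic W = min(W+, W-) = 9.5.
Step 5: Ties in |d|, so use the tie-corrected normal approximation.
        E[W] = n(n+1)/4 = 10*11/4 = 27.5.
        Tie groups: |d|=1 (t=2), |d|=2 (t=2), |d|=6 (t=5); sum(t^3 - t) = 132.
        Var[W] = n(n+1)(2n+1)/24 - sum(t^3-t)/48 = 2310/24 - 132/48 = 93.5.
        z = (W - E[W]) / sqrt(Var[W]) = (9.5 - 27.5) / 9.6695 = -1.8615.
        Two-sided p = 2*Phi(z) = 0.062671.
Step 6: alpha = 0.05. fail to reject H0.

W+ = 45.5, W- = 9.5, W = min = 9.5, p = 0.062671, fail to reject H0.


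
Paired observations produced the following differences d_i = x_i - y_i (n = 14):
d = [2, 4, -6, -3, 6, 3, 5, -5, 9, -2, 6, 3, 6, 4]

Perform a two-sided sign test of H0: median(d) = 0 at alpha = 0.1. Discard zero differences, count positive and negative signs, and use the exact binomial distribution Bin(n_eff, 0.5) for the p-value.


Step 1: Discard zero differences. Original n = 14; n_eff = number of nonzero differences = 14.
Nonzero differences (with sign): +2, +4, -6, -3, +6, +3, +5, -5, +9, -2, +6, +3, +6, +4
Step 2: Count signs: positive = 10, negative = 4.
Step 3: Under H0: P(positive) = 0.5, so the number of positives S ~ Bin(14, 0.5).
Step 4: Two-sided exact p-value = sum of Bin(14,0.5) probabilities at or below the observed probability = 0.179565.
Step 5: alpha = 0.1. fail to reject H0.

n_eff = 14, pos = 10, neg = 4, p = 0.179565, fail to reject H0.


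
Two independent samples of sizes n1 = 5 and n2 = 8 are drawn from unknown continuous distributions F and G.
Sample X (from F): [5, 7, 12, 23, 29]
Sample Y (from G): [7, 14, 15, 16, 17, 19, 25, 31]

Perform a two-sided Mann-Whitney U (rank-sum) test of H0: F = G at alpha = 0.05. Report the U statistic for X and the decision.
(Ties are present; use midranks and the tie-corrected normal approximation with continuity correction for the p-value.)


Step 1: Combine and sort all 13 observations; assign midranks.
sorted (value, group): (5,X), (7,X), (7,Y), (12,X), (14,Y), (15,Y), (16,Y), (17,Y), (19,Y), (23,X), (25,Y), (29,X), (31,Y)
ranks: 5->1, 7->2.5, 7->2.5, 12->4, 14->5, 15->6, 16->7, 17->8, 19->9, 23->10, 25->11, 29->12, 31->13
Step 2: Rank sum for X: R1 = 1 + 2.5 + 4 + 10 + 12 = 29.5.
Step 3: U_X = R1 - n1(n1+1)/2 = 29.5 - 5*6/2 = 29.5 - 15 = 14.5.
       U_Y = n1*n2 - U_X = 40 - 14.5 = 25.5.
Step 4: Ties are present, so use the tie-corrected normal approximation (with continuity correction) for the p-value.
Step 5: p-value = 0.463600; compare to alpha = 0.05. fail to reject H0.

U_X = 14.5, p = 0.463600, fail to reject H0 at alpha = 0.05.


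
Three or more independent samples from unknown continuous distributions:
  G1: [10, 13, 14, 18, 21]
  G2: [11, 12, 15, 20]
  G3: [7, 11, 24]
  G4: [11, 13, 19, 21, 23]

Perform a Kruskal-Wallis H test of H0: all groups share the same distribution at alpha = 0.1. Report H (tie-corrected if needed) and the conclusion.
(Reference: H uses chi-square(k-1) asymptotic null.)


Step 1: Combine all N = 17 observations and assign midranks.
sorted (value, group, rank): (7,G3,1), (10,G1,2), (11,G2,4), (11,G3,4), (11,G4,4), (12,G2,6), (13,G1,7.5), (13,G4,7.5), (14,G1,9), (15,G2,10), (18,G1,11), (19,G4,12), (20,G2,13), (21,G1,14.5), (21,G4,14.5), (23,G4,16), (24,G3,17)
Step 2: Sum ranks within each group.
R_1 = 44 (n_1 = 5)
R_2 = 33 (n_2 = 4)
R_3 = 22 (n_3 = 3)
R_4 = 54 (n_4 = 5)
Step 3: H = 12/(N(N+1)) * sum(R_i^2/n_i) - 3(N+1)
     = 12/(17*18) * (44^2/5 + 33^2/4 + 22^2/3 + 54^2/5) - 3*18
     = 0.039216 * 1403.98 - 54
     = 1.058170.
Step 4: Ties present; correction factor C = 1 - 36/(17^3 - 17) = 0.992647. Corrected H = 1.058170 / 0.992647 = 1.066008.
Step 5: Under H0, H ~ chi^2(3); p-value = 0.785286.
Step 6: alpha = 0.1. fail to reject H0.

H = 1.0660, df = 3, p = 0.785286, fail to reject H0.


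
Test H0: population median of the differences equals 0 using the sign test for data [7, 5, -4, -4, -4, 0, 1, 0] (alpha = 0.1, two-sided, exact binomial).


Step 1: Discard zero differences. Original n = 8; n_eff = number of nonzero differences = 6.
Nonzero differences (with sign): +7, +5, -4, -4, -4, +1
Step 2: Count signs: positive = 3, negative = 3.
Step 3: Under H0: P(positive) = 0.5, so the number of positives S ~ Bin(6, 0.5).
Step 4: Two-sided exact p-value = sum of Bin(6,0.5) probabilities at or below the observed probability = 1.000000.
Step 5: alpha = 0.1. fail to reject H0.

n_eff = 6, pos = 3, neg = 3, p = 1.000000, fail to reject H0.


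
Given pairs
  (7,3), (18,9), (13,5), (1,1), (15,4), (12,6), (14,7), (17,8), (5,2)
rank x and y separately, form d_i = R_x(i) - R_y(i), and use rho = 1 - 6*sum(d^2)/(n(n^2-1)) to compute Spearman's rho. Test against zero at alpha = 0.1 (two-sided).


Step 1: Rank x and y separately (midranks; no ties here).
rank(x): 7->3, 18->9, 13->5, 1->1, 15->7, 12->4, 14->6, 17->8, 5->2
rank(y): 3->3, 9->9, 5->5, 1->1, 4->4, 6->6, 7->7, 8->8, 2->2
Step 2: d_i = R_x(i) - R_y(i); compute d_i^2.
  (3-3)^2=0, (9-9)^2=0, (5-5)^2=0, (1-1)^2=0, (7-4)^2=9, (4-6)^2=4, (6-7)^2=1, (8-8)^2=0, (2-2)^2=0
sum(d^2) = 14.
Step 3: rho = 1 - 6*14 / (9*(9^2 - 1)) = 1 - 84/720 = 0.883333.
Step 4: Under H0, t = rho * sqrt((n-2)/(1-rho^2)) = 4.9858 ~ t(7).
Step 5: Two-sided p-value from the t-distribution with 7 df = 0.001591.
Step 6: alpha = 0.1. reject H0.

rho = 0.8833, p = 0.001591, reject H0 at alpha = 0.1.


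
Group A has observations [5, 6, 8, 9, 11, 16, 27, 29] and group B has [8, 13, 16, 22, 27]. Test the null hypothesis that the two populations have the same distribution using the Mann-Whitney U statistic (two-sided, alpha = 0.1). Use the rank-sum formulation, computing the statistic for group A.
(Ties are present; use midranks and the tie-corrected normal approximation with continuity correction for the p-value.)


Step 1: Combine and sort all 13 observations; assign midranks.
sorted (value, group): (5,X), (6,X), (8,X), (8,Y), (9,X), (11,X), (13,Y), (16,X), (16,Y), (22,Y), (27,X), (27,Y), (29,X)
ranks: 5->1, 6->2, 8->3.5, 8->3.5, 9->5, 11->6, 13->7, 16->8.5, 16->8.5, 22->10, 27->11.5, 27->11.5, 29->13
Step 2: Rank sum for X: R1 = 1 + 2 + 3.5 + 5 + 6 + 8.5 + 11.5 + 13 = 50.5.
Step 3: U_X = R1 - n1(n1+1)/2 = 50.5 - 8*9/2 = 50.5 - 36 = 14.5.
       U_Y = n1*n2 - U_X = 40 - 14.5 = 25.5.
Step 4: Ties are present, so use the tie-corrected normal approximation (with continuity correction) for the p-value.
Step 5: p-value = 0.462364; compare to alpha = 0.1. fail to reject H0.

U_X = 14.5, p = 0.462364, fail to reject H0 at alpha = 0.1.


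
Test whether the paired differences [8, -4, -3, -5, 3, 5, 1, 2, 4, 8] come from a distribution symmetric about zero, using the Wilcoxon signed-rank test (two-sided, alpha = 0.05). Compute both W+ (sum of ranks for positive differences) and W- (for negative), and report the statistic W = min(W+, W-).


Step 1: Drop any zero differences (none here) and take |d_i|.
|d| = [8, 4, 3, 5, 3, 5, 1, 2, 4, 8]
Step 2: Midrank |d_i| (ties get averaged ranks).
ranks: |8|->9.5, |4|->5.5, |3|->3.5, |5|->7.5, |3|->3.5, |5|->7.5, |1|->1, |2|->2, |4|->5.5, |8|->9.5
Step 3: Attach original signs; sum ranks with positive sign and with negative sign.
W+ = 9.5 + 3.5 + 7.5 + 1 + 2 + 5.5 + 9.5 = 38.5
W- = 5.5 + 3.5 + 7.5 = 16.5
(Check: W+ + W- = 55 should equal n(n+1)/2 = 55.)
Step 4: Test statistic W = min(W+, W-) = 16.5.
Step 5: Ties in |d|, so use the tie-corrected normal approximation.
        E[W] = n(n+1)/4 = 10*11/4 = 27.5.
        Tie groups: |d|=3 (t=2), |d|=4 (t=2), |d|=5 (t=2), |d|=8 (t=2); sum(t^3 - t) = 24.
        Var[W] = n(n+1)(2n+1)/24 - sum(t^3-t)/48 = 2310/24 - 24/48 = 95.75.
        z = (W - E[W]) / sqrt(Var[W]) = (16.5 - 27.5) / 9.7852 = -1.1241.
        Two-sided p = 2*Phi(z) = 0.260950.
Step 6: alpha = 0.05. fail to reject H0.

W+ = 38.5, W- = 16.5, W = min = 16.5, p = 0.260950, fail to reject H0.


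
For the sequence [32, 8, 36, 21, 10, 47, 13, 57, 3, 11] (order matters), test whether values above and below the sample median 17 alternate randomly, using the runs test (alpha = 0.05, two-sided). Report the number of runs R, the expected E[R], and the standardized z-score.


Step 1: Compute median = 17; label A = above, B = below.
Labels in order: ABAABABABB  (n_A = 5, n_B = 5)
Step 2: Count runs R = 8.
Step 3: Under H0 (random ordering), E[R] = 2*n_A*n_B/(n_A+n_B) + 1 = 2*5*5/10 + 1 = 6.0000.
        Var[R] = 2*n_A*n_B*(2*n_A*n_B - n_A - n_B) / ((n_A+n_B)^2 * (n_A+n_B-1)) = 2000/900 = 2.2222.
        SD[R] = 1.4907.
Step 4: Continuity-corrected z = (R - 0.5 - E[R]) / SD[R] = (8 - 0.5 - 6.0000) / 1.4907 = 1.0062.
Step 5: Two-sided p-value via normal approximation = 2*(1 - Phi(|z|)) = 0.314305.
Step 6: alpha = 0.05. fail to reject H0.

R = 8, z = 1.0062, p = 0.314305, fail to reject H0.


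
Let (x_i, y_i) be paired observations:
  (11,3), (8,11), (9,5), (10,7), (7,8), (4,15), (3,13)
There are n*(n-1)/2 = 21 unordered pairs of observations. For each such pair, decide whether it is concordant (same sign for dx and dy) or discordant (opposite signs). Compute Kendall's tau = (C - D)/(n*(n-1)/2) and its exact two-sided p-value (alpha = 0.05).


Step 1: Enumerate the 21 unordered pairs (i,j) with i<j and classify each by sign(x_j-x_i) * sign(y_j-y_i).
  (1,2):dx=-3,dy=+8->D; (1,3):dx=-2,dy=+2->D; (1,4):dx=-1,dy=+4->D; (1,5):dx=-4,dy=+5->D
  (1,6):dx=-7,dy=+12->D; (1,7):dx=-8,dy=+10->D; (2,3):dx=+1,dy=-6->D; (2,4):dx=+2,dy=-4->D
  (2,5):dx=-1,dy=-3->C; (2,6):dx=-4,dy=+4->D; (2,7):dx=-5,dy=+2->D; (3,4):dx=+1,dy=+2->C
  (3,5):dx=-2,dy=+3->D; (3,6):dx=-5,dy=+10->D; (3,7):dx=-6,dy=+8->D; (4,5):dx=-3,dy=+1->D
  (4,6):dx=-6,dy=+8->D; (4,7):dx=-7,dy=+6->D; (5,6):dx=-3,dy=+7->D; (5,7):dx=-4,dy=+5->D
  (6,7):dx=-1,dy=-2->C
Step 2: C = 3, D = 18, total pairs = 21.
Step 3: tau = (C - D)/(n(n-1)/2) = (3 - 18)/21 = -0.714286.
Step 4: Exact two-sided p-value (enumerate n! = 5040 permutations of y under H0): p = 0.030159.
Step 5: alpha = 0.05. reject H0.

tau_b = -0.7143 (C=3, D=18), p = 0.030159, reject H0.


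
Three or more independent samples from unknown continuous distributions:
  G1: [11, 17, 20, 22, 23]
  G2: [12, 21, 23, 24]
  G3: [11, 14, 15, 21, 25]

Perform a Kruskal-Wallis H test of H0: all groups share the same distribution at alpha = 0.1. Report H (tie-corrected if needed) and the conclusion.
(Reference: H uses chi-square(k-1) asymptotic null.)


Step 1: Combine all N = 14 observations and assign midranks.
sorted (value, group, rank): (11,G1,1.5), (11,G3,1.5), (12,G2,3), (14,G3,4), (15,G3,5), (17,G1,6), (20,G1,7), (21,G2,8.5), (21,G3,8.5), (22,G1,10), (23,G1,11.5), (23,G2,11.5), (24,G2,13), (25,G3,14)
Step 2: Sum ranks within each group.
R_1 = 36 (n_1 = 5)
R_2 = 36 (n_2 = 4)
R_3 = 33 (n_3 = 5)
Step 3: H = 12/(N(N+1)) * sum(R_i^2/n_i) - 3(N+1)
     = 12/(14*15) * (36^2/5 + 36^2/4 + 33^2/5) - 3*15
     = 0.057143 * 801 - 45
     = 0.771429.
Step 4: Ties present; correction factor C = 1 - 18/(14^3 - 14) = 0.993407. Corrected H = 0.771429 / 0.993407 = 0.776549.
Step 5: Under H0, H ~ chi^2(2); p-value = 0.678226.
Step 6: alpha = 0.1. fail to reject H0.

H = 0.7765, df = 2, p = 0.678226, fail to reject H0.


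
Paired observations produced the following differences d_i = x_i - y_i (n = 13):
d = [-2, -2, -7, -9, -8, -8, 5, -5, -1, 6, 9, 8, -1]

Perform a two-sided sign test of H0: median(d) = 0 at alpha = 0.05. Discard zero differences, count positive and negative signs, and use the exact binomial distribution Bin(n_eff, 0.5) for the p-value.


Step 1: Discard zero differences. Original n = 13; n_eff = number of nonzero differences = 13.
Nonzero differences (with sign): -2, -2, -7, -9, -8, -8, +5, -5, -1, +6, +9, +8, -1
Step 2: Count signs: positive = 4, negative = 9.
Step 3: Under H0: P(positive) = 0.5, so the number of positives S ~ Bin(13, 0.5).
Step 4: Two-sided exact p-value = sum of Bin(13,0.5) probabilities at or below the observed probability = 0.266846.
Step 5: alpha = 0.05. fail to reject H0.

n_eff = 13, pos = 4, neg = 9, p = 0.266846, fail to reject H0.


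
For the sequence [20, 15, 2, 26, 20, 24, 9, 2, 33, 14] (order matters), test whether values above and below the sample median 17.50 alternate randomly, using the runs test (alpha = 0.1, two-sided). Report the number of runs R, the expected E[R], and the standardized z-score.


Step 1: Compute median = 17.50; label A = above, B = below.
Labels in order: ABBAAABBAB  (n_A = 5, n_B = 5)
Step 2: Count runs R = 6.
Step 3: Under H0 (random ordering), E[R] = 2*n_A*n_B/(n_A+n_B) + 1 = 2*5*5/10 + 1 = 6.0000.
        Var[R] = 2*n_A*n_B*(2*n_A*n_B - n_A - n_B) / ((n_A+n_B)^2 * (n_A+n_B-1)) = 2000/900 = 2.2222.
        SD[R] = 1.4907.
Step 4: R = E[R], so z = 0 with no continuity correction.
Step 5: Two-sided p-value via normal approximation = 2*(1 - Phi(|z|)) = 1.000000.
Step 6: alpha = 0.1. fail to reject H0.

R = 6, z = 0.0000, p = 1.000000, fail to reject H0.


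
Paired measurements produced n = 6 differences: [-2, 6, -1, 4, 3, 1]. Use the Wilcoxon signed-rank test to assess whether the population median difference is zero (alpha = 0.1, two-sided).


Step 1: Drop any zero differences (none here) and take |d_i|.
|d| = [2, 6, 1, 4, 3, 1]
Step 2: Midrank |d_i| (ties get averaged ranks).
ranks: |2|->3, |6|->6, |1|->1.5, |4|->5, |3|->4, |1|->1.5
Step 3: Attach original signs; sum ranks with positive sign and with negative sign.
W+ = 6 + 5 + 4 + 1.5 = 16.5
W- = 3 + 1.5 = 4.5
(Check: W+ + W- = 21 should equal n(n+1)/2 = 21.)
Step 4: Test statistic W = min(W+, W-) = 4.5.
Step 5: Ties in |d|, so use the tie-corrected normal approximation.
        E[W] = n(n+1)/4 = 6*7/4 = 10.5.
        Tie groups: |d|=1 (t=2); sum(t^3 - t) = 6.
        Var[W] = n(n+1)(2n+1)/24 - sum(t^3-t)/48 = 546/24 - 6/48 = 22.625.
        z = (W - E[W]) / sqrt(Var[W]) = (4.5 - 10.5) / 4.7566 = -1.2614.
        Two-sided p = 2*Phi(z) = 0.207160.
Step 6: alpha = 0.1. fail to reject H0.

W+ = 16.5, W- = 4.5, W = min = 4.5, p = 0.207160, fail to reject H0.


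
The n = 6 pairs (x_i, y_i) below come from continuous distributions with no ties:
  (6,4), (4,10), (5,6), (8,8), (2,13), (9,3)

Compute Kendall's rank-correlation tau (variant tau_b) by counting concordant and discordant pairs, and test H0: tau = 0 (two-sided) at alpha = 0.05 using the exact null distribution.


Step 1: Enumerate the 15 unordered pairs (i,j) with i<j and classify each by sign(x_j-x_i) * sign(y_j-y_i).
  (1,2):dx=-2,dy=+6->D; (1,3):dx=-1,dy=+2->D; (1,4):dx=+2,dy=+4->C; (1,5):dx=-4,dy=+9->D
  (1,6):dx=+3,dy=-1->D; (2,3):dx=+1,dy=-4->D; (2,4):dx=+4,dy=-2->D; (2,5):dx=-2,dy=+3->D
  (2,6):dx=+5,dy=-7->D; (3,4):dx=+3,dy=+2->C; (3,5):dx=-3,dy=+7->D; (3,6):dx=+4,dy=-3->D
  (4,5):dx=-6,dy=+5->D; (4,6):dx=+1,dy=-5->D; (5,6):dx=+7,dy=-10->D
Step 2: C = 2, D = 13, total pairs = 15.
Step 3: tau = (C - D)/(n(n-1)/2) = (2 - 13)/15 = -0.733333.
Step 4: Exact two-sided p-value (enumerate n! = 720 permutations of y under H0): p = 0.055556.
Step 5: alpha = 0.05. fail to reject H0.

tau_b = -0.7333 (C=2, D=13), p = 0.055556, fail to reject H0.


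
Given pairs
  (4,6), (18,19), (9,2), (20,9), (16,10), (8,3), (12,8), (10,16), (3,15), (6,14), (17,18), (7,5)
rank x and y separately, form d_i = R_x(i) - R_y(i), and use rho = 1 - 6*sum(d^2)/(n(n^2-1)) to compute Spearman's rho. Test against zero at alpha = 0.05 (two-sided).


Step 1: Rank x and y separately (midranks; no ties here).
rank(x): 4->2, 18->11, 9->6, 20->12, 16->9, 8->5, 12->8, 10->7, 3->1, 6->3, 17->10, 7->4
rank(y): 6->4, 19->12, 2->1, 9->6, 10->7, 3->2, 8->5, 16->10, 15->9, 14->8, 18->11, 5->3
Step 2: d_i = R_x(i) - R_y(i); compute d_i^2.
  (2-4)^2=4, (11-12)^2=1, (6-1)^2=25, (12-6)^2=36, (9-7)^2=4, (5-2)^2=9, (8-5)^2=9, (7-10)^2=9, (1-9)^2=64, (3-8)^2=25, (10-11)^2=1, (4-3)^2=1
sum(d^2) = 188.
Step 3: rho = 1 - 6*188 / (12*(12^2 - 1)) = 1 - 1128/1716 = 0.342657.
Step 4: Under H0, t = rho * sqrt((n-2)/(1-rho^2)) = 1.1534 ~ t(10).
Step 5: Two-sided p-value from the t-distribution with 10 df = 0.275567.
Step 6: alpha = 0.05. fail to reject H0.

rho = 0.3427, p = 0.275567, fail to reject H0 at alpha = 0.05.


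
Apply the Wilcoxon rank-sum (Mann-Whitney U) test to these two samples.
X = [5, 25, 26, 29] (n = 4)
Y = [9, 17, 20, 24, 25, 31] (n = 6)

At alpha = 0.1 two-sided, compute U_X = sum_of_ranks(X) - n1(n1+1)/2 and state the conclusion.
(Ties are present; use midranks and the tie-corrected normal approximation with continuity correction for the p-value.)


Step 1: Combine and sort all 10 observations; assign midranks.
sorted (value, group): (5,X), (9,Y), (17,Y), (20,Y), (24,Y), (25,X), (25,Y), (26,X), (29,X), (31,Y)
ranks: 5->1, 9->2, 17->3, 20->4, 24->5, 25->6.5, 25->6.5, 26->8, 29->9, 31->10
Step 2: Rank sum for X: R1 = 1 + 6.5 + 8 + 9 = 24.5.
Step 3: U_X = R1 - n1(n1+1)/2 = 24.5 - 4*5/2 = 24.5 - 10 = 14.5.
       U_Y = n1*n2 - U_X = 24 - 14.5 = 9.5.
Step 4: Ties are present, so use the tie-corrected normal approximation (with continuity correction) for the p-value.
Step 5: p-value = 0.668870; compare to alpha = 0.1. fail to reject H0.

U_X = 14.5, p = 0.668870, fail to reject H0 at alpha = 0.1.


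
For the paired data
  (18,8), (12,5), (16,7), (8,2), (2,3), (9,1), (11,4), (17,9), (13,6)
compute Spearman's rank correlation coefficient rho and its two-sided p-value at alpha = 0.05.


Step 1: Rank x and y separately (midranks; no ties here).
rank(x): 18->9, 12->5, 16->7, 8->2, 2->1, 9->3, 11->4, 17->8, 13->6
rank(y): 8->8, 5->5, 7->7, 2->2, 3->3, 1->1, 4->4, 9->9, 6->6
Step 2: d_i = R_x(i) - R_y(i); compute d_i^2.
  (9-8)^2=1, (5-5)^2=0, (7-7)^2=0, (2-2)^2=0, (1-3)^2=4, (3-1)^2=4, (4-4)^2=0, (8-9)^2=1, (6-6)^2=0
sum(d^2) = 10.
Step 3: rho = 1 - 6*10 / (9*(9^2 - 1)) = 1 - 60/720 = 0.916667.
Step 4: Under H0, t = rho * sqrt((n-2)/(1-rho^2)) = 6.0685 ~ t(7).
Step 5: Two-sided p-value from the t-distribution with 7 df = 0.000507.
Step 6: alpha = 0.05. reject H0.

rho = 0.9167, p = 0.000507, reject H0 at alpha = 0.05.


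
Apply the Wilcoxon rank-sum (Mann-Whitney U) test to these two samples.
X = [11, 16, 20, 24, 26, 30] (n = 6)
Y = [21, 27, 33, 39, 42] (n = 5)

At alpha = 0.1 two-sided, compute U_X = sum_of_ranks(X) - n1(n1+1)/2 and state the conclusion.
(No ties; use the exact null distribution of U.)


Step 1: Combine and sort all 11 observations; assign midranks.
sorted (value, group): (11,X), (16,X), (20,X), (21,Y), (24,X), (26,X), (27,Y), (30,X), (33,Y), (39,Y), (42,Y)
ranks: 11->1, 16->2, 20->3, 21->4, 24->5, 26->6, 27->7, 30->8, 33->9, 39->10, 42->11
Step 2: Rank sum for X: R1 = 1 + 2 + 3 + 5 + 6 + 8 = 25.
Step 3: U_X = R1 - n1(n1+1)/2 = 25 - 6*7/2 = 25 - 21 = 4.
       U_Y = n1*n2 - U_X = 30 - 4 = 26.
Step 4: No ties, so the exact null distribution of U (based on enumerating the C(11,6) = 462 equally likely rank assignments) gives the two-sided p-value.
Step 5: p-value = 0.051948; compare to alpha = 0.1. reject H0.

U_X = 4, p = 0.051948, reject H0 at alpha = 0.1.


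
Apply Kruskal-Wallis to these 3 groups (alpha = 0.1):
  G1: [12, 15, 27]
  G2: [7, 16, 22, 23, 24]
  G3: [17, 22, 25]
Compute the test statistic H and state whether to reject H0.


Step 1: Combine all N = 11 observations and assign midranks.
sorted (value, group, rank): (7,G2,1), (12,G1,2), (15,G1,3), (16,G2,4), (17,G3,5), (22,G2,6.5), (22,G3,6.5), (23,G2,8), (24,G2,9), (25,G3,10), (27,G1,11)
Step 2: Sum ranks within each group.
R_1 = 16 (n_1 = 3)
R_2 = 28.5 (n_2 = 5)
R_3 = 21.5 (n_3 = 3)
Step 3: H = 12/(N(N+1)) * sum(R_i^2/n_i) - 3(N+1)
     = 12/(11*12) * (16^2/3 + 28.5^2/5 + 21.5^2/3) - 3*12
     = 0.090909 * 401.867 - 36
     = 0.533333.
Step 4: Ties present; correction factor C = 1 - 6/(11^3 - 11) = 0.995455. Corrected H = 0.533333 / 0.995455 = 0.535769.
Step 5: Under H0, H ~ chi^2(2); p-value = 0.764996.
Step 6: alpha = 0.1. fail to reject H0.

H = 0.5358, df = 2, p = 0.764996, fail to reject H0.


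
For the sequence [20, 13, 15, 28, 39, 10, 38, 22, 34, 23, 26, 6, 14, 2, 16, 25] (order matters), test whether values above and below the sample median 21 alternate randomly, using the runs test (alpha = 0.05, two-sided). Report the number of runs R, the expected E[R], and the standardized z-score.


Step 1: Compute median = 21; label A = above, B = below.
Labels in order: BBBAABAAAAABBBBA  (n_A = 8, n_B = 8)
Step 2: Count runs R = 6.
Step 3: Under H0 (random ordering), E[R] = 2*n_A*n_B/(n_A+n_B) + 1 = 2*8*8/16 + 1 = 9.0000.
        Var[R] = 2*n_A*n_B*(2*n_A*n_B - n_A - n_B) / ((n_A+n_B)^2 * (n_A+n_B-1)) = 14336/3840 = 3.7333.
        SD[R] = 1.9322.
Step 4: Continuity-corrected z = (R + 0.5 - E[R]) / SD[R] = (6 + 0.5 - 9.0000) / 1.9322 = -1.2939.
Step 5: Two-sided p-value via normal approximation = 2*(1 - Phi(|z|)) = 0.195709.
Step 6: alpha = 0.05. fail to reject H0.

R = 6, z = -1.2939, p = 0.195709, fail to reject H0.


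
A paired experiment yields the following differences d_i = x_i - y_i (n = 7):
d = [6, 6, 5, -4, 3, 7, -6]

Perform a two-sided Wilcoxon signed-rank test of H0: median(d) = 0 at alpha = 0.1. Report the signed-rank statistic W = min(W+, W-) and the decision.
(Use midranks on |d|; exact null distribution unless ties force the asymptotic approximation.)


Step 1: Drop any zero differences (none here) and take |d_i|.
|d| = [6, 6, 5, 4, 3, 7, 6]
Step 2: Midrank |d_i| (ties get averaged ranks).
ranks: |6|->5, |6|->5, |5|->3, |4|->2, |3|->1, |7|->7, |6|->5
Step 3: Attach original signs; sum ranks with positive sign and with negative sign.
W+ = 5 + 5 + 3 + 1 + 7 = 21
W- = 2 + 5 = 7
(Check: W+ + W- = 28 should equal n(n+1)/2 = 28.)
Step 4: Test statistic W = min(W+, W-) = 7.
Step 5: Ties in |d|, so use the tie-corrected normal approximation.
        E[W] = n(n+1)/4 = 7*8/4 = 14.
        Tie groups: |d|=6 (t=3); sum(t^3 - t) = 24.
        Var[W] = n(n+1)(2n+1)/24 - sum(t^3-t)/48 = 840/24 - 24/48 = 34.5.
        z = (W - E[W]) / sqrt(Var[W]) = (7 - 14) / 5.8737 = -1.1918.
        Two-sided p = 2*Phi(z) = 0.233356.
Step 6: alpha = 0.1. fail to reject H0.

W+ = 21, W- = 7, W = min = 7, p = 0.233356, fail to reject H0.


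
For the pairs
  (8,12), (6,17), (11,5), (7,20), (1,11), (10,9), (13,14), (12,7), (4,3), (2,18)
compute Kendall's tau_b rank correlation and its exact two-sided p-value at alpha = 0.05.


Step 1: Enumerate the 45 unordered pairs (i,j) with i<j and classify each by sign(x_j-x_i) * sign(y_j-y_i).
  (1,2):dx=-2,dy=+5->D; (1,3):dx=+3,dy=-7->D; (1,4):dx=-1,dy=+8->D; (1,5):dx=-7,dy=-1->C
  (1,6):dx=+2,dy=-3->D; (1,7):dx=+5,dy=+2->C; (1,8):dx=+4,dy=-5->D; (1,9):dx=-4,dy=-9->C
  (1,10):dx=-6,dy=+6->D; (2,3):dx=+5,dy=-12->D; (2,4):dx=+1,dy=+3->C; (2,5):dx=-5,dy=-6->C
  (2,6):dx=+4,dy=-8->D; (2,7):dx=+7,dy=-3->D; (2,8):dx=+6,dy=-10->D; (2,9):dx=-2,dy=-14->C
  (2,10):dx=-4,dy=+1->D; (3,4):dx=-4,dy=+15->D; (3,5):dx=-10,dy=+6->D; (3,6):dx=-1,dy=+4->D
  (3,7):dx=+2,dy=+9->C; (3,8):dx=+1,dy=+2->C; (3,9):dx=-7,dy=-2->C; (3,10):dx=-9,dy=+13->D
  (4,5):dx=-6,dy=-9->C; (4,6):dx=+3,dy=-11->D; (4,7):dx=+6,dy=-6->D; (4,8):dx=+5,dy=-13->D
  (4,9):dx=-3,dy=-17->C; (4,10):dx=-5,dy=-2->C; (5,6):dx=+9,dy=-2->D; (5,7):dx=+12,dy=+3->C
  (5,8):dx=+11,dy=-4->D; (5,9):dx=+3,dy=-8->D; (5,10):dx=+1,dy=+7->C; (6,7):dx=+3,dy=+5->C
  (6,8):dx=+2,dy=-2->D; (6,9):dx=-6,dy=-6->C; (6,10):dx=-8,dy=+9->D; (7,8):dx=-1,dy=-7->C
  (7,9):dx=-9,dy=-11->C; (7,10):dx=-11,dy=+4->D; (8,9):dx=-8,dy=-4->C; (8,10):dx=-10,dy=+11->D
  (9,10):dx=-2,dy=+15->D
Step 2: C = 19, D = 26, total pairs = 45.
Step 3: tau = (C - D)/(n(n-1)/2) = (19 - 26)/45 = -0.155556.
Step 4: Exact two-sided p-value (enumerate n! = 3628800 permutations of y under H0): p = 0.600654.
Step 5: alpha = 0.05. fail to reject H0.

tau_b = -0.1556 (C=19, D=26), p = 0.600654, fail to reject H0.
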